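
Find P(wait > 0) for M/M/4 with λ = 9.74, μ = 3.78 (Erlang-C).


a = λ/μ = 2.5767; ρ = a/4 = 0.6442
P₀ = 0.067069 (from M/M/c formula)
C(c,a) = [a^c/(c!(1−ρ))]·P₀ = [44.08274/(24·0.3558)]·0.067069
= 5.16211·0.067069 = 0.346220

Final: 0.346220


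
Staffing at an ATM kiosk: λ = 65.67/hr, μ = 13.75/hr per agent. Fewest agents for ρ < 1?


Stability requires cμ > λ ⇔ c > λ/μ.
λ/μ = 65.67/13.75 = 4.7760
Minimum integer c = ⌊4.7760⌋ + 1 = 5
Check: 5·13.75 = 68.75 > 65.67, while 4·13.75 = 55.00 ≤ 65.67

Final: 5 servers


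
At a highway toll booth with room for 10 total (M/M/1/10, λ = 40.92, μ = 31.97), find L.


ρ = 40.92/31.97 = 1.2799
L = ρ[1 − (K+1)ρ^K + Kρ^(K+1)] / [(1−ρ)(1−ρ^(K+1))]
Numerator: 1.2799·(1 − 11·11.801301 + 10·15.105075) = 28.461525
Denominator: (-0.2799)·(-14.105075) = 3.948715
L = 28.461525/3.948715 = 7.2078

Final: 7.2078


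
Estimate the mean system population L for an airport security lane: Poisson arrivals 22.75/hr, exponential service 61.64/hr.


ρ = λ/μ = 22.75/61.64 = 0.3691
L = ρ/(1−ρ) = 0.3691/(1 − 0.3691) = 0.3691/0.6309 = 0.5850

Final: 0.5850


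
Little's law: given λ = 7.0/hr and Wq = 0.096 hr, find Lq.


Lq = λWq = 7.0·0.096 = 0.6720

Final: 0.6720


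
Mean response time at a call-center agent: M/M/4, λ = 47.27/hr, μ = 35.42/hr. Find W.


a = 1.3346; ρ = 0.3336; P₀ = 0.261809
Lq = P₀·a^c·ρ/(c!(1−ρ)²) = 0.02600
Wq = Lq/λ = 0.02600/47.27 = 0.0005500 hr
W = Wq + 1/μ = 0.0005500 + 0.02823 = 0.02878 hr

Final: 0.02878 hr


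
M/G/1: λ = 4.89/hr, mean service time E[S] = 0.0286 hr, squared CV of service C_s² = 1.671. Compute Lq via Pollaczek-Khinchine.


ρ = λ·E[S] = 4.89·0.0286 = 0.1399
Lq = ρ²(1+C_s²)/(2(1−ρ)) = 0.01956·(1+1.671)/(2·0.8601)
= 0.01956·2.6710/1.7203 = 0.03037

Final: 0.03037


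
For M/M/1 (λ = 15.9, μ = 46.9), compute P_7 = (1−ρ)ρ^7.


ρ = 15.9/46.9 = 0.3390
P_n = (1−ρ)·ρ^n = (1 − 0.3390)·0.3390^7 = 0.6610·0.0005147 = 0.0003402

Final: 0.0003402


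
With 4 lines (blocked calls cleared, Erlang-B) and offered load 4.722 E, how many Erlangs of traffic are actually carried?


B(4,4.722) = 0.375728 (Erlang-B)
Carried load = a(1 − B) = 4.722·(1 − 0.375728) = 4.722·0.624272 = 2.9478 E

Final: 2.9478 Erlangs


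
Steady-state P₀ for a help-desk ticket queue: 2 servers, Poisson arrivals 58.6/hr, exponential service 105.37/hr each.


a = λ/μ = 58.6/105.37 = 0.5561; ρ = a/c = 0.2781
Σ_{k=0}^{1} a^k/k! (terms k=0..1) = 1.00000 + 0.55614 = 1.55614
Tail: a^2/(2!(1−ρ)) = 0.30929/(2·0.7219) = 0.21421
P₀ = 1/(1.55614 + 0.21421) = 1/1.77034 = 0.564862

Final: 0.564862


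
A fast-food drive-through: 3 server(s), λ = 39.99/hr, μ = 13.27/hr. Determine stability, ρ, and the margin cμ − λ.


Total capacity cμ = 3·13.27 = 39.81/hr
ρ = λ/(cμ) = 39.99/39.81 = 1.0045
Stable ⇔ ρ < 1: NO
Spare capacity = cμ − λ = 39.81 − 39.99 = -0.18/hr

Final: ρ = 1.0045; unstable; margin = -0.18/hr


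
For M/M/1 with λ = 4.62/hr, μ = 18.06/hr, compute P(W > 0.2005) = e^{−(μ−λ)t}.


W ~ Exponential(μ−λ) for M/M/1.
μ − λ = 18.06 − 4.62 = 13.4400
P(W > t) = e^{−(μ−λ)t} = e^{−2.6947} = 0.067561

Final: 0.067561


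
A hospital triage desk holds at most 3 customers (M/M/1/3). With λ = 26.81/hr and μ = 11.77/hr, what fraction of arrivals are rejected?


ρ = λ/μ = 26.81/11.77 = 2.2778
P_K = (1−ρ)ρ^K/(1−ρ^(K+1)) = (-1.2778·11.818464)/(1 − 26.920394)
= -15.101929/-25.920394 = 0.582627

Final: 0.582627


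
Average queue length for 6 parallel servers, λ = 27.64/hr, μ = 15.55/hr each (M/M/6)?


a = λ/μ = 1.7775; ρ = a/6 = 0.2962
P₀ = 0.168940
Lq = P₀·a^c·ρ / (c!·(1−ρ)²) = 0.168940·31.53885·0.2962/(720·0.49527)
= 0.004427

Final: 0.004427


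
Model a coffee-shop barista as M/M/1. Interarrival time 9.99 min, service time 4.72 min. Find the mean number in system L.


λ = 60/9.99 = 6.0060 /hr
μ = 60/4.72 = 12.7119 /hr
ρ = λ/μ = 6.0060/12.7119 = 0.4725
L = ρ/(1−ρ) = 0.4725/0.5275 = 0.8956

Final: 0.8956


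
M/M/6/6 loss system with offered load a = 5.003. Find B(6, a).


B(c,a) = (a^c/c!) / Σ_{k=0}^{c} a^k/k!
a^6/6! = 21.779631
Σ terms (k=0..6): 1.00000 + 5.00300 + 12.51500 + 20.87086 + 26.10422 + 26.11989 + 21.77963 = 113.392600
B = 21.779631/113.392600 = 0.192073

Final: 0.192073


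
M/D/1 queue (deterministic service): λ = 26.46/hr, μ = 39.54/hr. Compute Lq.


ρ = 26.46/39.54 = 0.6692
M/D/1: Lq = ρ²/(2(1−ρ)) = 0.4478/(2·0.3308) = 0.67687

Final: 0.67687


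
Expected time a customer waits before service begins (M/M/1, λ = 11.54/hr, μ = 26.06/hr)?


ρ = 11.54/26.06 = 0.4428
Wq = ρ/(μ−λ) = 0.4428/(26.06 − 11.54) = 0.4428/14.52 = 0.03050 hr

Final: 0.03050 hr


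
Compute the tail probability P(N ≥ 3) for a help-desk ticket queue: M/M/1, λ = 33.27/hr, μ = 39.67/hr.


ρ = 33.27/39.67 = 0.8387
P(N ≥ n) = ρ^n = 0.8387^3 = 0.589891

Final: 0.589891


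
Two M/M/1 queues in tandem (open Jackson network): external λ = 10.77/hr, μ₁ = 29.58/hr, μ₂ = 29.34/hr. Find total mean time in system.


Each node sees arrival rate λ = 10.77/hr (tandem ⇒ throughput preserved).
W₁ = 1/(μ₁−λ) = 1/(29.58−10.77) = 0.05316 hr
W₂ = 1/(μ₂−λ) = 1/(29.34−10.77) = 0.05385 hr
W_total = W₁ + W₂ = 0.05316 + 0.05385 = 0.10701 hr

Final: 0.10701 hr


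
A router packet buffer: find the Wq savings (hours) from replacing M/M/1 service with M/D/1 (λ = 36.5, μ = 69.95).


ρ = 36.5/69.95 = 0.5218
Wq(M/M/1) = ρ/(μ−λ) = 0.5218/33.45 = 0.01560 hr
Wq(M/D/1) = ρ/(2(μ−λ)) = 0.007800 hr
Savings = 0.01560 − 0.007800 = 0.007800 hr

Final: 0.007800 hr


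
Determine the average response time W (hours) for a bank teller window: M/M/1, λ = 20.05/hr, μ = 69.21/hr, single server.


W = 1/(μ−λ) = 1/(69.21 − 20.05) = 1/49.16 = 0.02034 hr

Final: 0.02034 hr


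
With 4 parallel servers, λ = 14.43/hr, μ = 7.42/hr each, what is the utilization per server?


ρ = λ/(cμ) = 14.43/(4·7.42) = 14.43/29.68 = 0.4862

Final: 0.4862


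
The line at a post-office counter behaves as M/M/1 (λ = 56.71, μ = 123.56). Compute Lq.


ρ = 56.71/123.56 = 0.4590
Lq = ρ²/(1−ρ) = 0.2107/0.5410 = 0.3893

Final: 0.3893


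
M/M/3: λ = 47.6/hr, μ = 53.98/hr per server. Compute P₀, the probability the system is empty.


a = λ/μ = 47.6/53.98 = 0.8818; ρ = a/c = 0.2939
Σ_{k=0}^{2} a^k/k! (terms k=0..2) = 1.00000 + 0.88181 + 0.38879 = 2.27060
Tail: a^3/(3!(1−ρ)) = 0.68568/(6·0.7061) = 0.16186
P₀ = 1/(2.27060 + 0.16186) = 1/2.43246 = 0.411107

Final: 0.411107


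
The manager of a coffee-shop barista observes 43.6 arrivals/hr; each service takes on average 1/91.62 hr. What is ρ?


ρ = λ/μ = 43.6/91.62 = 0.4759

Final: 0.4759


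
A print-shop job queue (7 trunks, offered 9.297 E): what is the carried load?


B(7,9.297) = 0.376287 (Erlang-B)
Carried load = a(1 − B) = 9.297·(1 − 0.376287) = 9.297·0.623713 = 5.7987 E

Final: 5.7987 Erlangs


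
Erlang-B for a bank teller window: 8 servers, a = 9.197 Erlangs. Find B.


B(c,a) = (a^c/c!) / Σ_{k=0}^{c} a^k/k!
a^8/8! = 1269.547540
Σ terms (k=0..8): 1.00000 + 9.19700 + 42.29240 + 129.65441 + 298.10791 + 548.33970 + 840.51336 + 1104.31449 + 1269.54754 = 4242.966817
B = 1269.547540/4242.966817 = 0.299212

Final: 0.299212


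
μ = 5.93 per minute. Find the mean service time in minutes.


Mean service time = 1/μ = 1/5.93 minute = 0.16863 minute
In minutes: 0.16863 × 1 = 0.1686 min

Final: 0.1686 min


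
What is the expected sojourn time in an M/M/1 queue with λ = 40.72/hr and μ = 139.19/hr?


W = 1/(μ−λ) = 1/(139.19 − 40.72) = 1/98.47 = 0.01016 hr

Final: 0.01016 hr


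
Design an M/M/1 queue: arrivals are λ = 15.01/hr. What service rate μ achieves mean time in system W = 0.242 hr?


W = 1/(μ−λ) ⇒ μ − λ = 1/W = 1/0.242 = 4.1322
μ = λ + 1/W = 15.01 + 4.1322 = 19.1422 per hr

Final: 19.1422 /hr


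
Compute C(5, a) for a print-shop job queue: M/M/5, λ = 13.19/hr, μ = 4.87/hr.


a = λ/μ = 2.7084; ρ = a/5 = 0.5417
P₀ = 0.064187 (from M/M/c formula)
C(c,a) = [a^c/(c!(1−ρ))]·P₀ = [145.74014/(120·0.4583)]·0.064187
= 2.64992·0.064187 = 0.170090

Final: 0.170090


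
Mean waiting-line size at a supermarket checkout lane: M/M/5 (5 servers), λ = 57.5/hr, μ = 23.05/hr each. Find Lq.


a = λ/μ = 2.4946; ρ = a/5 = 0.4989
P₀ = 0.080558
Lq = P₀·a^c·ρ / (c!·(1−ρ)²) = 0.080558·96.60166·0.4989/(120·0.25109)
= 0.12886

Final: 0.12886


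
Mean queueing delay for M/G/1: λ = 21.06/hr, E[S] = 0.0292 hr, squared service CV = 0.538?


ρ = λ·E[S] = 21.06·0.0292 = 0.6150
E[S²] = E[S]²(1+C_s²) = 0.0292²·(1+0.538) = 0.001311
Wq = λ·E[S²]/(2(1−ρ)) = 21.06·0.001311/(2·0.3850) = 0.03586 hr

Final: 0.03586 hr


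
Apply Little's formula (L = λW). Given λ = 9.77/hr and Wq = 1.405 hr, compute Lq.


Lq = λWq = 9.77·1.405 = 13.7268

Final: 13.7268


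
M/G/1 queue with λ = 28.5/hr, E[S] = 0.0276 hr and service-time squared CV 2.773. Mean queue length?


ρ = λ·E[S] = 28.5·0.0276 = 0.7866
Lq = ρ²(1+C_s²)/(2(1−ρ)) = 0.6187·(1+2.773)/(2·0.2134)
= 0.6187·3.7730/0.4268 = 5.46979

Final: 5.46979


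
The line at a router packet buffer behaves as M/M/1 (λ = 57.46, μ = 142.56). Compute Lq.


ρ = 57.46/142.56 = 0.4031
Lq = ρ²/(1−ρ) = 0.1625/0.5969 = 0.2721

Final: 0.2721


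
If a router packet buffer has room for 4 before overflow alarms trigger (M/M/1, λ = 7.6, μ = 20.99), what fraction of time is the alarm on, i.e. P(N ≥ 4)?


ρ = 7.6/20.99 = 0.3621
P(N ≥ n) = ρ^n = 0.3621^4 = 0.017187

Final: 0.017187


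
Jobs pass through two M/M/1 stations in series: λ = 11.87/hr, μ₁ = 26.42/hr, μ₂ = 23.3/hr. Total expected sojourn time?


Each node sees arrival rate λ = 11.87/hr (tandem ⇒ throughput preserved).
W₁ = 1/(μ₁−λ) = 1/(26.42−11.87) = 0.06873 hr
W₂ = 1/(μ₂−λ) = 1/(23.3−11.87) = 0.08749 hr
W_total = W₁ + W₂ = 0.06873 + 0.08749 = 0.15622 hr

Final: 0.15622 hr


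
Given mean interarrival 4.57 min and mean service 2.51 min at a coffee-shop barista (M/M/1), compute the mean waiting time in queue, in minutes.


λ = 60/4.57 = 13.1291 /hr
μ = 60/2.51 = 23.9044 /hr
ρ = λ/μ = 13.1291/23.9044 = 0.5492
Wq = ρ/(μ−λ) = 0.5492/(23.9044−13.1291) = 0.05097 hr
In minutes: 0.05097·60 = 3.058 min

Final: 3.058 min


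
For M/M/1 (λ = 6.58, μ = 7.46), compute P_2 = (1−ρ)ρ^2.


ρ = 6.58/7.46 = 0.8820
P_n = (1−ρ)·ρ^n = (1 − 0.8820)·0.8820^2 = 0.1180·0.777990 = 0.091774

Final: 0.091774


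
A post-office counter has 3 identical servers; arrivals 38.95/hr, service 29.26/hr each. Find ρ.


ρ = λ/(cμ) = 38.95/(3·29.26) = 38.95/87.78 = 0.4437

Final: 0.4437


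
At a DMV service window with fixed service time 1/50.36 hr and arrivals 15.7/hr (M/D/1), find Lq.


ρ = 15.7/50.36 = 0.3118
M/D/1: Lq = ρ²/(2(1−ρ)) = 0.09719/(2·0.6882) = 0.07061

Final: 0.07061


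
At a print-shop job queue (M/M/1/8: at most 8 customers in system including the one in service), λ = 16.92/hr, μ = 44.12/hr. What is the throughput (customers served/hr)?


ρ = 0.3835; P_K = (1−ρ)ρ^8/(1−ρ^9) = 0.0002885
λ_eff = λ(1 − P_K) = 16.92·(1 − 0.0002885) = 16.92·0.999712 = 16.9151 /hr

Final: 16.9151 /hr


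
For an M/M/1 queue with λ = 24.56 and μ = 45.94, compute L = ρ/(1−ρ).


ρ = λ/μ = 24.56/45.94 = 0.5346
L = ρ/(1−ρ) = 0.5346/(1 − 0.5346) = 0.5346/0.4654 = 1.1487

Final: 1.1487


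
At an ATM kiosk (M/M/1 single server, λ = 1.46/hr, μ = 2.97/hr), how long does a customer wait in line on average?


ρ = 1.46/2.97 = 0.4916
Wq = ρ/(μ−λ) = 0.4916/(2.97 − 1.46) = 0.4916/1.51 = 0.3256 hr

Final: 0.3256 hr


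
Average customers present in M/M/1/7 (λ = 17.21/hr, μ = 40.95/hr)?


ρ = 17.21/40.95 = 0.4203
L = ρ[1 − (K+1)ρ^K + Kρ^(K+1)] / [(1−ρ)(1−ρ^(K+1))]
Numerator: 0.4203·(1 − 8·0.002316 + 7·0.0009732) = 0.415346
Denominator: (0.5797)·(0.999027) = 0.579167
L = 0.415346/0.579167 = 0.7171

Final: 0.7171


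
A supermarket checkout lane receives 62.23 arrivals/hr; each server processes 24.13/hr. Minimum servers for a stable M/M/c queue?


Stability requires cμ > λ ⇔ c > λ/μ.
λ/μ = 62.23/24.13 = 2.5789
Minimum integer c = ⌊2.5789⌋ + 1 = 3
Check: 3·24.13 = 72.39 > 62.23, while 2·24.13 = 48.26 ≤ 62.23

Final: 3 servers


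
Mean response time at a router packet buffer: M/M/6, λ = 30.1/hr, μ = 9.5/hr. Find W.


a = 3.1684; ρ = 0.5281; P₀ = 0.041107
Lq = P₀·a^c·ρ/(c!(1−ρ)²) = 0.13696
Wq = Lq/λ = 0.13696/30.1 = 0.004550 hr
W = Wq + 1/μ = 0.004550 + 0.10526 = 0.10981 hr

Final: 0.10981 hr


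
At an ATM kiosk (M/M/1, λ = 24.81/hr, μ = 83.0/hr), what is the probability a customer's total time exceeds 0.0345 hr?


W ~ Exponential(μ−λ) for M/M/1.
μ − λ = 83.0 − 24.81 = 58.1900
P(W > t) = e^{−(μ−λ)t} = e^{−2.0076} = 0.134317

Final: 0.134317


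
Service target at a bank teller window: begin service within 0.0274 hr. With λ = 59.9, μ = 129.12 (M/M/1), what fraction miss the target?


ρ = 59.9/129.12 = 0.4639
P(Wq > t) = ρ·e^{−(μ−λ)t} = 0.4639·e^{−1.8966}
= 0.4639·0.150074 = 0.069621

Final: 0.069621


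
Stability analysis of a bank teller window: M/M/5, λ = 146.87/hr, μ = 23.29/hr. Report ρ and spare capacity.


Total capacity cμ = 5·23.29 = 116.45/hr
ρ = λ/(cμ) = 146.87/116.45 = 1.2612
Stable ⇔ ρ < 1: NO
Spare capacity = cμ − λ = 116.45 − 146.87 = -30.42/hr

Final: ρ = 1.2612; unstable; margin = -30.42/hr


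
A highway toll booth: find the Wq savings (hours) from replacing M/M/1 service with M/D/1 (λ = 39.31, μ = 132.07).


ρ = 39.31/132.07 = 0.2976
Wq(M/M/1) = ρ/(μ−λ) = 0.2976/92.76 = 0.003209 hr
Wq(M/D/1) = ρ/(2(μ−λ)) = 0.001604 hr
Savings = 0.003209 − 0.001604 = 0.001604 hr

Final: 0.001604 hr


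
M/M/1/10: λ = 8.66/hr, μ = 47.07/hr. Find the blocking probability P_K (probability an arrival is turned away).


ρ = λ/μ = 8.66/47.07 = 0.1840
P_K = (1−ρ)ρ^K/(1−ρ^(K+1)) = (0.8160·0.00000004444)/(1 − 0.000000008175)
= 0.00000003626/1.000000 = 0.00000003626

Final: 0.00000003626


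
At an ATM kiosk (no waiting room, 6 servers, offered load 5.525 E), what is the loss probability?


B(c,a) = (a^c/c!) / Σ_{k=0}^{c} a^k/k!
a^6/6! = 39.505831
Σ terms (k=0..6): 1.00000 + 5.52500 + 15.26281 + 28.10901 + 38.82557 + 42.90226 + 39.50583 = 171.130490
B = 39.505831/171.130490 = 0.230852

Final: 0.230852


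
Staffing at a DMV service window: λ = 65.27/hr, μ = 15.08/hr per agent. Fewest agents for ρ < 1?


Stability requires cμ > λ ⇔ c > λ/μ.
λ/μ = 65.27/15.08 = 4.3282
Minimum integer c = ⌊4.3282⌋ + 1 = 5
Check: 5·15.08 = 75.40 > 65.27, while 4·15.08 = 60.32 ≤ 65.27

Final: 5 servers


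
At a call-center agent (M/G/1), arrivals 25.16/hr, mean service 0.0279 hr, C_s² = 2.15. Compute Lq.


ρ = λ·E[S] = 25.16·0.0279 = 0.7020
Lq = ρ²(1+C_s²)/(2(1−ρ)) = 0.4928·(1+2.15)/(2·0.2980)
= 0.4928·3.1500/0.5961 = 2.60400

Final: 2.60400


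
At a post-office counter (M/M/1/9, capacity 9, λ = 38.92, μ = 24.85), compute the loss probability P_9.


ρ = λ/μ = 38.92/24.85 = 1.5662
P_K = (1−ρ)ρ^K/(1−ρ^(K+1)) = (-0.5662·56.704555)/(1 − 88.810514)
= -32.105959/-87.810514 = 0.365628

Final: 0.365628


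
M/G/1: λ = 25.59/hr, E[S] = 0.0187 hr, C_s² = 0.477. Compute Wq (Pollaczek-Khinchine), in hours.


ρ = λ·E[S] = 25.59·0.0187 = 0.4785
E[S²] = E[S]²(1+C_s²) = 0.0187²·(1+0.477) = 0.0005165
Wq = λ·E[S²]/(2(1−ρ)) = 25.59·0.0005165/(2·0.5215) = 0.01267 hr

Final: 0.01267 hr


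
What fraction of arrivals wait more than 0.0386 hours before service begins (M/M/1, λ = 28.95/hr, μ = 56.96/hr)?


ρ = 28.95/56.96 = 0.5083
P(Wq > t) = ρ·e^{−(μ−λ)t} = 0.5083·e^{−1.0812}
= 0.5083·0.339193 = 0.172395

Final: 0.172395


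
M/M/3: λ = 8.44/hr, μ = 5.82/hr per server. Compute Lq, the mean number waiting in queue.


a = λ/μ = 1.4502; ρ = a/3 = 0.4834
P₀ = 0.222938
Lq = P₀·a^c·ρ / (c!·(1−ρ)²) = 0.222938·3.04971·0.4834/(6·0.26689)
= 0.20524

Final: 0.20524


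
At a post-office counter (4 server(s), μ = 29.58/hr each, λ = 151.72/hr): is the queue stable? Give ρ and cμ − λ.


Total capacity cμ = 4·29.58 = 118.32/hr
ρ = λ/(cμ) = 151.72/118.32 = 1.2823
Stable ⇔ ρ < 1: NO
Spare capacity = cμ − λ = 118.32 − 151.72 = -33.40/hr

Final: ρ = 1.2823; unstable; margin = -33.40/hr


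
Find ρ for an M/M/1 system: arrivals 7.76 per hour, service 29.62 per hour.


ρ = λ/μ = 7.76/29.62 = 0.2620

Final: 0.2620


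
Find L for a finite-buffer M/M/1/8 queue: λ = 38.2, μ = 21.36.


ρ = 38.2/21.36 = 1.7884
L = ρ[1 − (K+1)ρ^K + Kρ^(K+1)] / [(1−ρ)(1−ρ^(K+1))]
Numerator: 1.7884·(1 − 9·104.639804 + 8·187.136728) = 994.944731
Denominator: (-0.7884)·(-186.136728) = 146.748244
L = 994.944731/146.748244 = 6.7799

Final: 6.7799


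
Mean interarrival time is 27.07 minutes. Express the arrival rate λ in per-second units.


λ = 1/(interarrival time) in consistent units.
1 second = 0.0166667 min, so λ = 0.0166667/27.07 = 0.0006157 per second

Final: 0.0006157 /sec


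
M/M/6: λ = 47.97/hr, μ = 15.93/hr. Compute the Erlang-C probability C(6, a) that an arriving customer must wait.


a = λ/μ = 3.0113; ρ = a/6 = 0.5019
P₀ = 0.048391 (from M/M/c formula)
C(c,a) = [a^c/(c!(1−ρ))]·P₀ = [745.63049/(720·0.4981)]·0.048391
= 2.07903·0.048391 = 0.100607

Final: 0.100607


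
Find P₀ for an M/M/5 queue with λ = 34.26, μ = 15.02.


a = λ/μ = 34.26/15.02 = 2.2810; ρ = a/c = 0.4562
Σ_{k=0}^{4} a^k/k! (terms k=0..4) = 1.00000 + 2.28096 + 2.60139 + 1.97788 + 1.12787 = 8.98810
Tail: a^5/(5!(1−ρ)) = 61.74292/(120·0.5438) = 0.94615
P₀ = 1/(8.98810 + 0.94615) = 1/9.93425 = 0.100662

Final: 0.100662


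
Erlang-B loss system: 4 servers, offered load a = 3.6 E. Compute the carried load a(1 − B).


B(4,3.6) = 0.270685 (Erlang-B)
Carried load = a(1 − B) = 3.6·(1 − 0.270685) = 3.6·0.729315 = 2.6255 E

Final: 2.6255 Erlangs


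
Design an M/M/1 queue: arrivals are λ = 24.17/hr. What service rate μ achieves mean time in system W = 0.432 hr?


W = 1/(μ−λ) ⇒ μ − λ = 1/W = 1/0.432 = 2.3148
μ = λ + 1/W = 24.17 + 2.3148 = 26.4848 per hr

Final: 26.4848 /hr


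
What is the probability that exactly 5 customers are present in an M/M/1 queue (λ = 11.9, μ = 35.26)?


ρ = 11.9/35.26 = 0.3375
P_n = (1−ρ)·ρ^n = (1 − 0.3375)·0.3375^5 = 0.6625·0.004378 = 0.002901

Final: 0.002901


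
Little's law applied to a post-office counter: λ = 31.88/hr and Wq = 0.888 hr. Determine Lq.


Lq = λWq = 31.88·0.888 = 28.3094

Final: 28.3094


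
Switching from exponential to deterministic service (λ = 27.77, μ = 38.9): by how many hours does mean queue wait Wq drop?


ρ = 27.77/38.9 = 0.7139
Wq(M/M/1) = ρ/(μ−λ) = 0.7139/11.13 = 0.06414 hr
Wq(M/D/1) = ρ/(2(μ−λ)) = 0.03207 hr
Savings = 0.06414 − 0.03207 = 0.03207 hr

Final: 0.03207 hr


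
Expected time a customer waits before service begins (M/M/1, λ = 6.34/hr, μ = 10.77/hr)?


ρ = 6.34/10.77 = 0.5887
Wq = ρ/(μ−λ) = 0.5887/(10.77 − 6.34) = 0.5887/4.43 = 0.1329 hr

Final: 0.1329 hr


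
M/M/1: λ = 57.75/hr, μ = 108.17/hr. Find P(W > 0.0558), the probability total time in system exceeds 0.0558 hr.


W ~ Exponential(μ−λ) for M/M/1.
μ − λ = 108.17 − 57.75 = 50.4200
P(W > t) = e^{−(μ−λ)t} = e^{−2.8134} = 0.059998

Final: 0.059998


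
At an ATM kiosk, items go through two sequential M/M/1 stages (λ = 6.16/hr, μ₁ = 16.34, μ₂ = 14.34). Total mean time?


Each node sees arrival rate λ = 6.16/hr (tandem ⇒ throughput preserved).
W₁ = 1/(μ₁−λ) = 1/(16.34−6.16) = 0.09823 hr
W₂ = 1/(μ₂−λ) = 1/(14.34−6.16) = 0.12225 hr
W_total = W₁ + W₂ = 0.09823 + 0.12225 = 0.22048 hr

Final: 0.22048 hr


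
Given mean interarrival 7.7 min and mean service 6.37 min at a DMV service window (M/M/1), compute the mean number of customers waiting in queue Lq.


λ = 60/7.7 = 7.7922 /hr
μ = 60/6.37 = 9.4192 /hr
ρ = λ/μ = 7.7922/9.4192 = 0.8273
Lq = ρ²/(1−ρ) = 0.6844/0.1727 = 3.9622

Final: 3.9622


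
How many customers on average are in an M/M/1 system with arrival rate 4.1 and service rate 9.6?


ρ = λ/μ = 4.1/9.6 = 0.4271
L = ρ/(1−ρ) = 0.4271/(1 − 0.4271) = 0.4271/0.5729 = 0.7455

Final: 0.7455


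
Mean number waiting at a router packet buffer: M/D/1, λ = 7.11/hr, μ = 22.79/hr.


ρ = 7.11/22.79 = 0.3120
M/D/1: Lq = ρ²/(2(1−ρ)) = 0.09733/(2·0.6880) = 0.07073

Final: 0.07073


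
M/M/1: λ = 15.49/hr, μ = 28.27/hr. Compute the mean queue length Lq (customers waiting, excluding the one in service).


ρ = 15.49/28.27 = 0.5479
Lq = ρ²/(1−ρ) = 0.3002/0.4521 = 0.6641

Final: 0.6641


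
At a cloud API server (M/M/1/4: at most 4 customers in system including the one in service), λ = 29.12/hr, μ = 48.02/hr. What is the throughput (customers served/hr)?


ρ = 0.6064; P_K = (1−ρ)ρ^4/(1−ρ^5) = 0.057980
λ_eff = λ(1 − P_K) = 29.12·(1 − 0.057980) = 29.12·0.942020 = 27.4316 /hr

Final: 27.4316 /hr


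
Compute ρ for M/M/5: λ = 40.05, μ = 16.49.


ρ = λ/(cμ) = 40.05/(5·16.49) = 40.05/82.45 = 0.4857

Final: 0.4857


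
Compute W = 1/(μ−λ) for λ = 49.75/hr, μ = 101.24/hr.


W = 1/(μ−λ) = 1/(101.24 − 49.75) = 1/51.49 = 0.01942 hr

Final: 0.01942 hr


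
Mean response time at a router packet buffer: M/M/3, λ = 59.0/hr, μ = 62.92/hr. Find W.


a = 0.9377; ρ = 0.3126; P₀ = 0.388013
Lq = P₀·a^c·ρ/(c!(1−ρ)²) = 0.03527
Wq = Lq/λ = 0.03527/59.0 = 0.0005977 hr
W = Wq + 1/μ = 0.0005977 + 0.01589 = 0.01649 hr

Final: 0.01649 hr


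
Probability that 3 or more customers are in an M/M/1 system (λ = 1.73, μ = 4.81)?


ρ = 1.73/4.81 = 0.3597
P(N ≥ n) = ρ^n = 0.3597^3 = 0.046527

Final: 0.046527


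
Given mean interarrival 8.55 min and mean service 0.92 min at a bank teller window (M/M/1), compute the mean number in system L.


λ = 60/8.55 = 7.0175 /hr
μ = 60/0.92 = 65.2174 /hr
ρ = λ/μ = 7.0175/65.2174 = 0.1076
L = ρ/(1−ρ) = 0.1076/0.8924 = 0.1206

Final: 0.1206


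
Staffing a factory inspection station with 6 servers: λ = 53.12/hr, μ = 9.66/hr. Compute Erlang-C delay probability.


a = λ/μ = 5.4990; ρ = a/6 = 0.9165
P₀ = 0.001697 (from M/M/c formula)
C(c,a) = [a^c/(c!(1−ρ))]·P₀ = [27649.39543/(720·0.08351)]·0.001697
= 459.87114·0.001697 = 0.780497

Final: 0.780497


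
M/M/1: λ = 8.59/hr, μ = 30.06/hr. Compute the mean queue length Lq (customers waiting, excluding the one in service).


ρ = 8.59/30.06 = 0.2858
Lq = ρ²/(1−ρ) = 0.08166/0.7142 = 0.1143

Final: 0.1143


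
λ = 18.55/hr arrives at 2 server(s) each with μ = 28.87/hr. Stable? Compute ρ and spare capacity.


Total capacity cμ = 2·28.87 = 57.74/hr
ρ = λ/(cμ) = 18.55/57.74 = 0.3213
Stable ⇔ ρ < 1: YES
Spare capacity = cμ − λ = 57.74 − 18.55 = 39.19/hr

Final: ρ = 0.3213; stable; margin = 39.19/hr


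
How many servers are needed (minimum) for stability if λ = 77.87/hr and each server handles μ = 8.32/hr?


Stability requires cμ > λ ⇔ c > λ/μ.
λ/μ = 77.87/8.32 = 9.3594
Minimum integer c = ⌊9.3594⌋ + 1 = 10
Check: 10·8.32 = 83.20 > 77.87, while 9·8.32 = 74.88 ≤ 77.87

Final: 10 servers


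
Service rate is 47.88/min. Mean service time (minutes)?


Mean service time = 1/μ = 1/47.88 minute = 0.02089 minute
In minutes: 0.02089 × 1 = 0.02089 min

Final: 0.02089 min


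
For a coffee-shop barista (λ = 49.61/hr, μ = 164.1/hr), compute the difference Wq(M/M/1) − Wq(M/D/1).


ρ = 49.61/164.1 = 0.3023
Wq(M/M/1) = ρ/(μ−λ) = 0.3023/114.49 = 0.002641 hr
Wq(M/D/1) = ρ/(2(μ−λ)) = 0.001320 hr
Savings = 0.002641 − 0.001320 = 0.001320 hr

Final: 0.001320 hr


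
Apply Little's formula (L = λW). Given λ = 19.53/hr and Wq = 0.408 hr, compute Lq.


Lq = λWq = 19.53·0.408 = 7.9682

Final: 7.9682


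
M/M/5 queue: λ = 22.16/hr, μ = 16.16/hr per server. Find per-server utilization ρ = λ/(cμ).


ρ = λ/(cμ) = 22.16/(5·16.16) = 22.16/80.80 = 0.2743

Final: 0.2743


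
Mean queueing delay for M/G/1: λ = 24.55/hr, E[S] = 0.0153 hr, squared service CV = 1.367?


ρ = λ·E[S] = 24.55·0.0153 = 0.3756
E[S²] = E[S]²(1+C_s²) = 0.0153²·(1+1.367) = 0.0005541
Wq = λ·E[S²]/(2(1−ρ)) = 24.55·0.0005541/(2·0.6244) = 0.01089 hr

Final: 0.01089 hr


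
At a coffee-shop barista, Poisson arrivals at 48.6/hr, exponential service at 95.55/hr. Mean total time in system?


W = 1/(μ−λ) = 1/(95.55 − 48.6) = 1/46.95 = 0.02130 hr

Final: 0.02130 hr


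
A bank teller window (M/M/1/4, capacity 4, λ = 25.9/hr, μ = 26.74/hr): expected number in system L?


ρ = 25.9/26.74 = 0.9686
L = ρ[1 − (K+1)ρ^K + Kρ^(K+1)] / [(1−ρ)(1−ρ^(K+1))]
Numerator: 0.9686·(1 − 5·0.880143 + 4·0.852495) = 0.008972
Denominator: (0.03141)·(0.147505) = 0.004634
L = 0.008972/0.004634 = 1.9362

Final: 1.9362


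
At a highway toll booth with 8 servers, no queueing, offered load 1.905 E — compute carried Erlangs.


B(8,1.905) = 0.0006403 (Erlang-B)
Carried load = a(1 − B) = 1.905·(1 − 0.0006403) = 1.905·0.999360 = 1.9038 E

Final: 1.9038 Erlangs


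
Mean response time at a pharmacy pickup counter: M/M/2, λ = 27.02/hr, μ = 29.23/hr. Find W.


a = 0.9244; ρ = 0.4622; P₀ = 0.367805
Lq = P₀·a^c·ρ/(c!(1−ρ)²) = 0.25112
Wq = Lq/λ = 0.25112/27.02 = 0.009294 hr
W = Wq + 1/μ = 0.009294 + 0.03421 = 0.04351 hr

Final: 0.04351 hr


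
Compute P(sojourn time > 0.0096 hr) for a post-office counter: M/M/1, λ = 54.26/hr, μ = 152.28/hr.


W ~ Exponential(μ−λ) for M/M/1.
μ − λ = 152.28 − 54.26 = 98.0200
P(W > t) = e^{−(μ−λ)t} = e^{−0.9410} = 0.390241

Final: 0.390241


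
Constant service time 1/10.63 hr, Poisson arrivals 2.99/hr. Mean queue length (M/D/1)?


ρ = 2.99/10.63 = 0.2813
M/D/1: Lq = ρ²/(2(1−ρ)) = 0.07912/(2·0.7187) = 0.05504

Final: 0.05504


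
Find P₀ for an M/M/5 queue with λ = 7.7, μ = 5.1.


a = λ/μ = 7.7/5.1 = 1.5098; ρ = a/c = 0.3020
Σ_{k=0}^{4} a^k/k! (terms k=0..4) = 1.00000 + 1.50980 + 1.13975 + 0.57360 + 0.21651 = 4.43967
Tail: a^5/(5!(1−ρ)) = 7.84518/(120·0.6980) = 0.09366
P₀ = 1/(4.43967 + 0.09366) = 1/4.53332 = 0.220589

Final: 0.220589


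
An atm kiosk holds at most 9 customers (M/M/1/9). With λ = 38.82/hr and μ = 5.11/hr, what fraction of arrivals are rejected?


ρ = λ/μ = 38.82/5.11 = 7.5969
P_K = (1−ρ)ρ^K/(1−ρ^(K+1)) = (-6.5969·84277506.598503)/(1 − 640245167.544795)
= -555967660.946292/-640245166.544795 = 0.868367

Final: 0.868367


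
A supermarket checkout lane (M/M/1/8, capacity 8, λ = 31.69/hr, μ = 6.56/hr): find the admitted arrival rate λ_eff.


ρ = 4.8308; P_K = (1−ρ)ρ^8/(1−ρ^9) = 0.792995
λ_eff = λ(1 − P_K) = 31.69·(1 − 0.792995) = 31.69·0.207005 = 6.5600 /hr

Final: 6.5600 /hr


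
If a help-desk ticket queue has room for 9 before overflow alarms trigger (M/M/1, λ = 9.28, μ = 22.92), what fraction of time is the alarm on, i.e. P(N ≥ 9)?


ρ = 9.28/22.92 = 0.4049
P(N ≥ n) = ρ^n = 0.4049^9 = 0.0002924

Final: 0.0002924


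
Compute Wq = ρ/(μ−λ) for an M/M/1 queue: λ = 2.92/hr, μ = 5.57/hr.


ρ = 2.92/5.57 = 0.5242
Wq = ρ/(μ−λ) = 0.5242/(5.57 − 2.92) = 0.5242/2.65 = 0.1978 hr

Final: 0.1978 hr


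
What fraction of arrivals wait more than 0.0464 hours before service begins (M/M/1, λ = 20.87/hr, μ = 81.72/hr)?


ρ = 20.87/81.72 = 0.2554
P(Wq > t) = ρ·e^{−(μ−λ)t} = 0.2554·e^{−2.8234}
= 0.2554·0.059401 = 0.015170

Final: 0.015170


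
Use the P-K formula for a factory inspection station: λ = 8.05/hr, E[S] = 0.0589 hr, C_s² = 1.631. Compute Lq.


ρ = λ·E[S] = 8.05·0.0589 = 0.4741
Lq = ρ²(1+C_s²)/(2(1−ρ)) = 0.2248·(1+1.631)/(2·0.5259)
= 0.2248·2.6310/1.0517 = 0.56240

Final: 0.56240


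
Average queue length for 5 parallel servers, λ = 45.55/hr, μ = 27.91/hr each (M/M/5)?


a = λ/μ = 1.6320; ρ = a/5 = 0.3264
P₀ = 0.195041
Lq = P₀·a^c·ρ / (c!·(1−ρ)²) = 0.195041·11.57824·0.3264/(120·0.45373)
= 0.01354

Final: 0.01354


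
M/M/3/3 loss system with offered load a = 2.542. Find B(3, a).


B(c,a) = (a^c/c!) / Σ_{k=0}^{c} a^k/k!
a^3/3! = 2.737634
Σ terms (k=0..3): 1.00000 + 2.54200 + 3.23088 + 2.73763 = 9.510516
B = 2.737634/9.510516 = 0.287853

Final: 0.287853


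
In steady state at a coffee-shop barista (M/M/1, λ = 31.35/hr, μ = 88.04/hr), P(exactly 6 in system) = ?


ρ = 31.35/88.04 = 0.3561
P_n = (1−ρ)·ρ^n = (1 − 0.3561)·0.3561^6 = 0.6439·0.002039 = 0.001313

Final: 0.001313


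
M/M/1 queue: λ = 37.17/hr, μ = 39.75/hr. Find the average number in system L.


ρ = λ/μ = 37.17/39.75 = 0.9351
L = ρ/(1−ρ) = 0.9351/(1 − 0.9351) = 0.9351/0.06491 = 14.4070

Final: 14.4070


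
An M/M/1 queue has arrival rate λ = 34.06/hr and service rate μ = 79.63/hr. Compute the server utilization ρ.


ρ = λ/μ = 34.06/79.63 = 0.4277

Final: 0.4277


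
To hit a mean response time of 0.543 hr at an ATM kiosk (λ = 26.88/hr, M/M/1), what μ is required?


W = 1/(μ−λ) ⇒ μ − λ = 1/W = 1/0.543 = 1.8416
μ = λ + 1/W = 26.88 + 1.8416 = 28.7216 per hr

Final: 28.7216 /hr


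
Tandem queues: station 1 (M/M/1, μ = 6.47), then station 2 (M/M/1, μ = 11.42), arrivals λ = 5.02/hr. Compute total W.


Each node sees arrival rate λ = 5.02/hr (tandem ⇒ throughput preserved).
W₁ = 1/(μ₁−λ) = 1/(6.47−5.02) = 0.68966 hr
W₂ = 1/(μ₂−λ) = 1/(11.42−5.02) = 0.15625 hr
W_total = W₁ + W₂ = 0.68966 + 0.15625 = 0.84591 hr

Final: 0.84591 hr


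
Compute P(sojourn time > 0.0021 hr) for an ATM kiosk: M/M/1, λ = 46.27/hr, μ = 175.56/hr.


W ~ Exponential(μ−λ) for M/M/1.
μ − λ = 175.56 − 46.27 = 129.2900
P(W > t) = e^{−(μ−λ)t} = e^{−0.2715} = 0.762228

Final: 0.762228


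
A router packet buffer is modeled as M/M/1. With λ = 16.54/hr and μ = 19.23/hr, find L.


ρ = λ/μ = 16.54/19.23 = 0.8601
L = ρ/(1−ρ) = 0.8601/(1 − 0.8601) = 0.8601/0.1399 = 6.1487

Final: 6.1487


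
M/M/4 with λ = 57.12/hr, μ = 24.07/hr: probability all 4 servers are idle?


a = λ/μ = 57.12/24.07 = 2.3731; ρ = a/c = 0.5933
Σ_{k=0}^{3} a^k/k! (terms k=0..3) = 1.00000 + 2.37308 + 2.81575 + 2.22733 = 8.41616
Tail: a^4/(4!(1−ρ)) = 31.71381/(24·0.4067) = 3.24886
P₀ = 1/(8.41616 + 3.24886) = 1/11.66502 = 0.085726

Final: 0.085726


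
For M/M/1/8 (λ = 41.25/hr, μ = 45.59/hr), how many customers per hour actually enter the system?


ρ = 0.9048; P_K = (1−ρ)ρ^8/(1−ρ^9) = 0.072042
λ_eff = λ(1 − P_K) = 41.25·(1 − 0.072042) = 41.25·0.927958 = 38.2783 /hr

Final: 38.2783 /hr


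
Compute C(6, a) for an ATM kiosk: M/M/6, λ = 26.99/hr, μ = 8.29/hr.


a = λ/μ = 3.2557; ρ = a/6 = 0.5426
P₀ = 0.037518 (from M/M/c formula)
C(c,a) = [a^c/(c!(1−ρ))]·P₀ = [1190.94066/(720·0.4574)]·0.037518
= 3.61645·0.037518 = 0.135684

Final: 0.135684


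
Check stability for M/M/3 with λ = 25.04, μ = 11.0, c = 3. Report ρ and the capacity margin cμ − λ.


Total capacity cμ = 3·11.0 = 33.00/hr
ρ = λ/(cμ) = 25.04/33.00 = 0.7588
Stable ⇔ ρ < 1: YES
Spare capacity = cμ − λ = 33.00 − 25.04 = 7.96/hr

Final: ρ = 0.7588; stable; margin = 7.96/hr


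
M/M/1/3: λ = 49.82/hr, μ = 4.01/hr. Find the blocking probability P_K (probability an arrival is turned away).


ρ = λ/μ = 49.82/4.01 = 12.4239
P_K = (1−ρ)ρ^K/(1−ρ^(K+1)) = (-11.4239·1917.688446)/(1 − 23825.246484)
= -21907.558037/-23824.246484 = 0.919549

Final: 0.919549


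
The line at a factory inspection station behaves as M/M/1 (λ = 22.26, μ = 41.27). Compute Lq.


ρ = 22.26/41.27 = 0.5394
Lq = ρ²/(1−ρ) = 0.2909/0.4606 = 0.6316

Final: 0.6316


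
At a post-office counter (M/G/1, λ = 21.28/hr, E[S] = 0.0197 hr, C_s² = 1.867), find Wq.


ρ = λ·E[S] = 21.28·0.0197 = 0.4192
E[S²] = E[S]²(1+C_s²) = 0.0197²·(1+1.867) = 0.001113
Wq = λ·E[S²]/(2(1−ρ)) = 21.28·0.001113/(2·0.5808) = 0.02038 hr

Final: 0.02038 hr


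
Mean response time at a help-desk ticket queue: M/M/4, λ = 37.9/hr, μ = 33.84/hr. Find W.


a = 1.1200; ρ = 0.2800; P₀ = 0.325485
Lq = P₀·a^c·ρ/(c!(1−ρ)²) = 0.01152
Wq = Lq/λ = 0.01152/37.9 = 0.0003041 hr
W = Wq + 1/μ = 0.0003041 + 0.02955 = 0.02985 hr

Final: 0.02985 hr


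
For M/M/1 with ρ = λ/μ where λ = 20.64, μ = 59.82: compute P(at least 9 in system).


ρ = 20.64/59.82 = 0.3450
P(N ≥ n) = ρ^n = 0.3450^9 = 0.00006931

Final: 0.00006931


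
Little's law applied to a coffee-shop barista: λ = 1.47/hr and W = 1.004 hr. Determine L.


L = λW = 1.47·1.004 = 1.4759

Final: 1.4759


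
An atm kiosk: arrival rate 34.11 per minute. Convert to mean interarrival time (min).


Mean interarrival time = 1/λ = 1/34.11 minute = 0.02932 minute
In minutes: 0.02932 × 1 = 0.02932 min

Final: 0.02932 min


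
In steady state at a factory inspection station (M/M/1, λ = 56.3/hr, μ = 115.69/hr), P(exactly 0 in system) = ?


ρ = 56.3/115.69 = 0.4866
P_n = (1−ρ)·ρ^n = (1 − 0.4866)·0.4866^0 = 0.5134·1.000000 = 0.513355

Final: 0.513355


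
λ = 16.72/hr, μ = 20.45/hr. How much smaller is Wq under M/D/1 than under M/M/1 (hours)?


ρ = 16.72/20.45 = 0.8176
Wq(M/M/1) = ρ/(μ−λ) = 0.8176/3.73 = 0.21920 hr
Wq(M/D/1) = ρ/(2(μ−λ)) = 0.10960 hr
Savings = 0.21920 − 0.10960 = 0.10960 hr

Final: 0.10960 hr


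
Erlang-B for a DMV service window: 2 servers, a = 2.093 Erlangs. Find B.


B(c,a) = (a^c/c!) / Σ_{k=0}^{c} a^k/k!
a^2/2! = 2.190325
Σ terms (k=0..2): 1.00000 + 2.09300 + 2.19032 = 5.283324
B = 2.190325/5.283324 = 0.414573

Final: 0.414573


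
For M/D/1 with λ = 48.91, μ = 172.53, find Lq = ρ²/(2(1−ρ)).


ρ = 48.91/172.53 = 0.2835
M/D/1: Lq = ρ²/(2(1−ρ)) = 0.08036/(2·0.7165) = 0.05608

Final: 0.05608


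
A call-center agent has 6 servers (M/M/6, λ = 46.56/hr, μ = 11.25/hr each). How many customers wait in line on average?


a = λ/μ = 4.1387; ρ = a/6 = 0.6898
P₀ = 0.014213
Lq = P₀·a^c·ρ / (c!·(1−ρ)²) = 0.014213·5025.30812·0.6898/(720·0.09624)
= 0.71100

Final: 0.71100


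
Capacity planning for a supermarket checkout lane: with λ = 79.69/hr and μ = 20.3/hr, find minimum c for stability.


Stability requires cμ > λ ⇔ c > λ/μ.
λ/μ = 79.69/20.3 = 3.9256
Minimum integer c = ⌊3.9256⌋ + 1 = 4
Check: 4·20.3 = 81.20 > 79.69, while 3·20.3 = 60.90 ≤ 79.69

Final: 4 servers


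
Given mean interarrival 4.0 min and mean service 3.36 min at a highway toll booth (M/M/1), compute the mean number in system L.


λ = 60/4.0 = 15.0000 /hr
μ = 60/3.36 = 17.8571 /hr
ρ = λ/μ = 15.0000/17.8571 = 0.8400
L = ρ/(1−ρ) = 0.8400/0.1600 = 5.2500

Final: 5.2500


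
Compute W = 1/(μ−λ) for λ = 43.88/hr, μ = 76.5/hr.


W = 1/(μ−λ) = 1/(76.5 − 43.88) = 1/32.62 = 0.03066 hr

Final: 0.03066 hr


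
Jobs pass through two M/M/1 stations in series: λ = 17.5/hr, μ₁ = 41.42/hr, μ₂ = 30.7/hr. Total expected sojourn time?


Each node sees arrival rate λ = 17.5/hr (tandem ⇒ throughput preserved).
W₁ = 1/(μ₁−λ) = 1/(41.42−17.5) = 0.04181 hr
W₂ = 1/(μ₂−λ) = 1/(30.7−17.5) = 0.07576 hr
W_total = W₁ + W₂ = 0.04181 + 0.07576 = 0.11756 hr

Final: 0.11756 hr


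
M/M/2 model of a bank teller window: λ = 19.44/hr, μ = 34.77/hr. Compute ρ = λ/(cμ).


ρ = λ/(cμ) = 19.44/(2·34.77) = 19.44/69.54 = 0.2796

Final: 0.2796


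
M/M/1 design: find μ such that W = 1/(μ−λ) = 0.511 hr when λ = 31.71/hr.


W = 1/(μ−λ) ⇒ μ − λ = 1/W = 1/0.511 = 1.9569
μ = λ + 1/W = 31.71 + 1.9569 = 33.6669 per hr

Final: 33.6669 /hr


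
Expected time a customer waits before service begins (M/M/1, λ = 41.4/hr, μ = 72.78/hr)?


ρ = 41.4/72.78 = 0.5688
Wq = ρ/(μ−λ) = 0.5688/(72.78 − 41.4) = 0.5688/31.38 = 0.01813 hr

Final: 0.01813 hr


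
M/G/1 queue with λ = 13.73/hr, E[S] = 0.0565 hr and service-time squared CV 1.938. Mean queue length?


ρ = λ·E[S] = 13.73·0.0565 = 0.7757
Lq = ρ²(1+C_s²)/(2(1−ρ)) = 0.6018·(1+1.938)/(2·0.2243)
= 0.6018·2.9380/0.4485 = 3.94201

Final: 3.94201


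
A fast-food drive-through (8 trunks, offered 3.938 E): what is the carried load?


B(8,3.938) = 0.028511 (Erlang-B)
Carried load = a(1 − B) = 3.938·(1 − 0.028511) = 3.938·0.971489 = 3.8257 E

Final: 3.8257 Erlangs


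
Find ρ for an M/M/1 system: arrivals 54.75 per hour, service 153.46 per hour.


ρ = λ/μ = 54.75/153.46 = 0.3568

Final: 0.3568


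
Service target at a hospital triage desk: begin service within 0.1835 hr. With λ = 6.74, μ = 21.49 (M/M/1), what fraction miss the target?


ρ = 6.74/21.49 = 0.3136
P(Wq > t) = ρ·e^{−(μ−λ)t} = 0.3136·e^{−2.7066}
= 0.3136·0.066762 = 0.020939

Final: 0.020939


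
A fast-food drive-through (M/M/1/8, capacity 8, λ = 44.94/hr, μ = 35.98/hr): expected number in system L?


ρ = 44.94/35.98 = 1.2490
L = ρ[1 − (K+1)ρ^K + Kρ^(K+1)] / [(1−ρ)(1−ρ^(K+1))]
Numerator: 1.2490·(1 − 9·5.923457 + 8·7.398560) = 8.590011
Denominator: (-0.2490)·(-6.398560) = 1.593416
L = 8.590011/1.593416 = 5.3909

Final: 5.3909


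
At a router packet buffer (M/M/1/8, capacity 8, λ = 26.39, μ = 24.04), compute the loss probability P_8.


ρ = λ/μ = 26.39/24.04 = 1.0978
P_K = (1−ρ)ρ^K/(1−ρ^(K+1)) = (-0.09775·2.108820)/(1 − 2.314965)
= -0.206145/-1.314965 = 0.156768

Final: 0.156768


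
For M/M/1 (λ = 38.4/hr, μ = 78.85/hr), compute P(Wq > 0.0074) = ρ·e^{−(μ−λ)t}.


ρ = 38.4/78.85 = 0.4870
P(Wq > t) = ρ·e^{−(μ−λ)t} = 0.4870·e^{−0.2993}
= 0.4870·0.741315 = 0.361021

Final: 0.361021


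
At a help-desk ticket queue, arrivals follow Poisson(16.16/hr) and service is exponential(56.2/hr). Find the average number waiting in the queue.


ρ = 16.16/56.2 = 0.2875
Lq = ρ²/(1−ρ) = 0.08268/0.7125 = 0.1161

Final: 0.1161


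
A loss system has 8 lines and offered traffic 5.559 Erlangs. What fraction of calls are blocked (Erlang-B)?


B(c,a) = (a^c/c!) / Σ_{k=0}^{c} a^k/k!
a^8/8! = 22.617931
Σ terms (k=0..8): 1.00000 + 5.55900 + 15.45124 + 28.63115 + 39.79014 + 44.23868 + 40.98713 + 32.54964 + 22.61793 = 230.824908
B = 22.617931/230.824908 = 0.097987

Final: 0.097987


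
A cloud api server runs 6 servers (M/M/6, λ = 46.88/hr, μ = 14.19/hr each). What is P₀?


a = λ/μ = 46.88/14.19 = 3.3037; ρ = a/c = 0.5506
Σ_{k=0}^{5} a^k/k! (terms k=0..5) = 1.00000 + 3.30374 + 5.45733 + 6.00986 + 4.96375 + 3.27978 = 24.01445
Tail: a^6/(6!(1−ρ)) = 1300.26312/(720·0.4494) = 4.01872
P₀ = 1/(24.01445 + 4.01872) = 1/28.03317 = 0.035672

Final: 0.035672


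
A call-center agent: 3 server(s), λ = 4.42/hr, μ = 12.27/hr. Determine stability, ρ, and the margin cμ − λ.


Total capacity cμ = 3·12.27 = 36.81/hr
ρ = λ/(cμ) = 4.42/36.81 = 0.1201
Stable ⇔ ρ < 1: YES
Spare capacity = cμ − λ = 36.81 − 4.42 = 32.39/hr

Final: ρ = 0.1201; stable; margin = 32.39/hr


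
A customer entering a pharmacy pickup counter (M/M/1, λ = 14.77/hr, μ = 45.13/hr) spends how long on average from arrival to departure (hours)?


W = 1/(μ−λ) = 1/(45.13 − 14.77) = 1/30.36 = 0.03294 hr

Final: 0.03294 hr
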